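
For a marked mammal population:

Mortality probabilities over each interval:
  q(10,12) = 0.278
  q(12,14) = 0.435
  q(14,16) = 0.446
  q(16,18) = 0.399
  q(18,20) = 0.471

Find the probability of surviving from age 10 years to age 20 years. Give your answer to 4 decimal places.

0.0718

Chaining the interval survival probabilities: (1 − 0.278) × (1 − 0.435) × (1 − 0.446) × (1 − 0.399) × (1 − 0.471).
= 0.722 × 0.565 × 0.554 × 0.601 × 0.529 = 0.071850.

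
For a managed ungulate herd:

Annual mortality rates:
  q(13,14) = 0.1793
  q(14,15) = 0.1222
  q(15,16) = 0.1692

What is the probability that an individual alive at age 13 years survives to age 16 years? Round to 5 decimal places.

P(survive 13→16) = (1 − 0.1793) × (1 − 0.1222) × (1 − 0.1692).
= 0.8207 × 0.8778 × 0.8308 = 0.598517.

0.59852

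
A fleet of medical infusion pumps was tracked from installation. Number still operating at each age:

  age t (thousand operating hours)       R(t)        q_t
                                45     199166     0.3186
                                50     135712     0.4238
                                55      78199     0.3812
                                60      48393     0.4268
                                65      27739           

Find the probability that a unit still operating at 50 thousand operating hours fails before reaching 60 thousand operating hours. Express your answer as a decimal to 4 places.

0.6434

P(fail before 60 | operational at 50) = 1 − R(60)/R(50) = 1 − 48393/135712 = (87319)/135712 = 0.643414.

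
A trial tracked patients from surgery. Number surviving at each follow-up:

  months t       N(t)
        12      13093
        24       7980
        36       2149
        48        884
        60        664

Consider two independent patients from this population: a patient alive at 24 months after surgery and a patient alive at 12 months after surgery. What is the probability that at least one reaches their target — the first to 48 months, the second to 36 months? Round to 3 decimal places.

p₁ = N(48)/N(24) = 884/7980 = 0.110777; p₂ = N(36)/N(12) = 2149/13093 = 0.164134.
P(at least one) = 1 − (1−p₁)(1−p₂) = 1 − 0.889223 × 0.835866 = 0.256729.

0.257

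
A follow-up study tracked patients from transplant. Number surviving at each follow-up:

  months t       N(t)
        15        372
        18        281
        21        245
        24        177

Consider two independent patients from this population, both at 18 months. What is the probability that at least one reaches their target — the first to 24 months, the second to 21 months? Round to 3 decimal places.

0.953

p₁ = N(24)/N(18) = 177/281 = 0.629893; p₂ = N(21)/N(18) = 245/281 = 0.871886.
P(at least one) = 1 − (1−p₁)(1−p₂) = 1 − 0.370107 × 0.128114 = 0.952584.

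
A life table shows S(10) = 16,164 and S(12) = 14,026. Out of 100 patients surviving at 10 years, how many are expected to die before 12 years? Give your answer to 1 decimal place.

The relevant probability is 1 − 14,026/16,164 = 0.132269.
Expected number = 100 × 0.132269 = 13.2.

13.2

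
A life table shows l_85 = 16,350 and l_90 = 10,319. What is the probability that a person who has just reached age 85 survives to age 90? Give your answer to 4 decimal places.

0.6311

We want 5p85 = l_90/l_85.
The conditional survival probability is l_90/l_85 = 10,319/16,350 = 0.631131.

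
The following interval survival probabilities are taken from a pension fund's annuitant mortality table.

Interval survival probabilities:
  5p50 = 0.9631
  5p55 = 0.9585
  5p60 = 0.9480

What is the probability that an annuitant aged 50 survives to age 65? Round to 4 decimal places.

0.8751

Survival from 50 to 65 is the product of surviving each interval: 0.9631 × 0.9585 × 0.9480.
= 0.875129.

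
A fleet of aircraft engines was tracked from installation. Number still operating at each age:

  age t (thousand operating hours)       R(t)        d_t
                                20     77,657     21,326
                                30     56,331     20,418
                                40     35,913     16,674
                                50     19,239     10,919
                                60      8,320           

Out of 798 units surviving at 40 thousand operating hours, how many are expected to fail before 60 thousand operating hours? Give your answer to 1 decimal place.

613.1

The relevant probability is 1 − 8,320/35,913 = 0.768329.
Expected number = 798 × 0.768329 = 613.1.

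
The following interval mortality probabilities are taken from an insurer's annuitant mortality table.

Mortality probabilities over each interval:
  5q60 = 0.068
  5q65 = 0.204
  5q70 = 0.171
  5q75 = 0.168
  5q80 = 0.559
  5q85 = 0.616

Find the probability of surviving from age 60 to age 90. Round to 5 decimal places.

Chaining the interval survival probabilities: (1 − 0.068) × (1 − 0.204) × (1 − 0.171) × (1 − 0.168) × (1 − 0.559) × (1 − 0.616).
= 0.932 × 0.796 × 0.829 × 0.832 × 0.441 × 0.384 = 0.086652.

0.08665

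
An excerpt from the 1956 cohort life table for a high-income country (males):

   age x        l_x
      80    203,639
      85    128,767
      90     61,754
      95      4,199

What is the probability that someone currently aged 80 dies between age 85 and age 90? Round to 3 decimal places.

We want 5|5q80 = (l_85 − l_90)/l_80.
This is the probability of reaching 85 but not 90, conditional on being alive at 80: (l_85 − l_90) / l_80.
= (128,767 − 61,754) / 203,639 = 67,013 / 203,639 = 0.329077.

0.329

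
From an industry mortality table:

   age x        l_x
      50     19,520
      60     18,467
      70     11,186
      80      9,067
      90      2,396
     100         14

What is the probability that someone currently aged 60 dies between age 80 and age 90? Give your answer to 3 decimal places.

We want 20|10q60 = (l_80 − l_90)/l_60.
This is the probability of reaching 80 but not 90, conditional on being alive at 60: (l_80 − l_90) / l_60.
= (9,067 − 2,396) / 18,467 = 6,671 / 18,467 = 0.361239.

0.361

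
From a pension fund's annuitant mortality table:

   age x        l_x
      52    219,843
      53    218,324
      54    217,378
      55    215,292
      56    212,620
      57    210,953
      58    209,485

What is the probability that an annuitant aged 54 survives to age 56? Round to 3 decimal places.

0.978

The conditional survival probability is l_56/l_54 = 212,620/217,378 = 0.978112.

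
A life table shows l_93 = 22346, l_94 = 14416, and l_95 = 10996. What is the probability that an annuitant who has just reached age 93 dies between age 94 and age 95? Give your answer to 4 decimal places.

We want 1|1q93 = (l_94 − l_95)/l_93.
This is the probability of reaching 94 but not 95, conditional on being alive at 93: (l_94 − l_95) / l_93.
= (14416 − 10996) / 22346 = 3420 / 22346 = 0.153048.

0.1530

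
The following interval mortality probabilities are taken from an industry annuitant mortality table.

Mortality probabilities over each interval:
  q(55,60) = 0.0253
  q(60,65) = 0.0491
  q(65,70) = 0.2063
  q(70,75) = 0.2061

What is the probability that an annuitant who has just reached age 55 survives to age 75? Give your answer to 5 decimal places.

0.58402

P(survive 55→75) = (1 − 0.0253) × (1 − 0.0491) × (1 − 0.2063) × (1 − 0.2061).
= 0.9747 × 0.9509 × 0.7937 × 0.7939 = 0.584020.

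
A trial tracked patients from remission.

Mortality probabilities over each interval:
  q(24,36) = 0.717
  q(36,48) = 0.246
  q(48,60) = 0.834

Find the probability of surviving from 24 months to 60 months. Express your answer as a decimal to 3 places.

Survival from 24 to 60 is the product of surviving each interval: (1 − 0.717) × (1 − 0.246) × (1 − 0.834).
= 0.283 × 0.754 × 0.166 = 0.035421.

0.035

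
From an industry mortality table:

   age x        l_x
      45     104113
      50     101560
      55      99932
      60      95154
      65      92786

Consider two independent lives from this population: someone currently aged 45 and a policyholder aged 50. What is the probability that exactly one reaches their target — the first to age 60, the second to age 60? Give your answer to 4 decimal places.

p₁ = l_60/l_45 = 95154/104113 = 0.913949; p₂ = l_60/l_50 = 95154/101560 = 0.936924.
P(exactly one) = p₁(1−p₂) + (1−p₁)p₂ = 0.057648 + 0.080623 = 0.138271.

0.1383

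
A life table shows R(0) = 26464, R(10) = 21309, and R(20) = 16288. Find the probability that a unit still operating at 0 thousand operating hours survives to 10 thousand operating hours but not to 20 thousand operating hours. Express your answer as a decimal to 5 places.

This is the probability of reaching 10 but not 20, conditional on being operational at 0: (R(10) − R(20)) / R(0).
= (21309 − 16288) / 26464 = 5021 / 26464 = 0.189729.

0.18973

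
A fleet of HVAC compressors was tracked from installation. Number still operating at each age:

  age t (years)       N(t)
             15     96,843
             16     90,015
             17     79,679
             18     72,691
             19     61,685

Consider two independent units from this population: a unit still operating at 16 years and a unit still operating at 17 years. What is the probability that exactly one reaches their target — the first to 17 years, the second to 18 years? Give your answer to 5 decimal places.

p₁ = N(17)/N(16) = 79,679/90,015 = 0.885175; p₂ = N(18)/N(17) = 72,691/79,679 = 0.912298.
P(exactly one) = p₁(1−p₂) + (1−p₁)p₂ = 0.077632 + 0.104755 = 0.182386.

0.18239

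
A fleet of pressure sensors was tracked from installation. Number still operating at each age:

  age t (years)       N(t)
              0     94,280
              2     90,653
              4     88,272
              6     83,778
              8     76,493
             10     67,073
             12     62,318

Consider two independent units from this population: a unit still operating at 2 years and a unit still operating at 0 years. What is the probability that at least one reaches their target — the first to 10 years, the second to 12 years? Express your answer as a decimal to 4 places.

p₁ = N(10)/N(2) = 67,073/90,653 = 0.739887; p₂ = N(12)/N(0) = 62,318/94,280 = 0.660989.
P(at least one) = 1 − (1−p₁)(1−p₂) = 1 − 0.260113 × 0.339011 = 0.911819.

0.9118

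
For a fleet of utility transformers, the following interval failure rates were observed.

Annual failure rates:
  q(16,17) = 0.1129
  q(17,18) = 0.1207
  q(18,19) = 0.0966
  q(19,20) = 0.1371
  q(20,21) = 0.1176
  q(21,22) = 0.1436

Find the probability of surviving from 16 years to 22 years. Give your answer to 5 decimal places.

0.45951

Chaining the interval survival probabilities: (1 − 0.1129) × (1 − 0.1207) × (1 − 0.0966) × (1 − 0.1371) × (1 − 0.1176) × (1 − 0.1436).
= 0.8871 × 0.8793 × 0.9034 × 0.8629 × 0.8824 × 0.8564 = 0.459507.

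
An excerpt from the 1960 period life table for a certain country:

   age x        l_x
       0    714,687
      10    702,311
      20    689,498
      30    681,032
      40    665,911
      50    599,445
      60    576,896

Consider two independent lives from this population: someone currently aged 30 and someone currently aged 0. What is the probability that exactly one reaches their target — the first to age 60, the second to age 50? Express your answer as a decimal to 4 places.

p₁ = l_60/l_30 = 576,896/681,032 = 0.847091; p₂ = l_50/l_0 = 599,445/714,687 = 0.838752.
P(exactly one) = p₁(1−p₂) + (1−p₁)p₂ = 0.136592 + 0.128253 = 0.264844.

0.2648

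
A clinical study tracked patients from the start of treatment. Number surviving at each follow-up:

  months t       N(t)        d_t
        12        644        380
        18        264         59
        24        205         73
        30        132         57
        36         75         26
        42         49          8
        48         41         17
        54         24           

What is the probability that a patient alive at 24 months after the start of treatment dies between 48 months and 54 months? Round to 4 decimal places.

This is the probability of reaching 48 but not 54, conditional on being alive at 24: (N(48) − N(54)) / N(24).
= (41 − 24) / 205 = 17 / 205 = 0.082927.

0.0829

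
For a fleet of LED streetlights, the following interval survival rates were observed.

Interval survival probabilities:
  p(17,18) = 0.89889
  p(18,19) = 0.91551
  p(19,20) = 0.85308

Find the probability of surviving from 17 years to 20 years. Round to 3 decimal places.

P(survive 17→20) = 0.89889 × 0.91551 × 0.85308.
= 0.702036.

0.702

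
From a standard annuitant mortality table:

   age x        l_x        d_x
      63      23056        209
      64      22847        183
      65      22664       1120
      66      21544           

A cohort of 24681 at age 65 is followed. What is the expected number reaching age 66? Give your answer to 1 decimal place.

The relevant probability is 21544/22664 = 0.950582.
Expected number = 24681 × 0.950582 = 23461.3.

23461.3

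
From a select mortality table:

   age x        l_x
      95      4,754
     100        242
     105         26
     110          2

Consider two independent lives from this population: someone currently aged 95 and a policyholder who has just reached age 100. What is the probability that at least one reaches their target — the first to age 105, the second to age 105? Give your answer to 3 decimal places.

p₁ = l_105/l_95 = 26/4,754 = 0.005469; p₂ = l_105/l_100 = 26/242 = 0.107438.
P(at least one) = 1 − (1−p₁)(1−p₂) = 1 − 0.994531 × 0.892562 = 0.112319.

0.112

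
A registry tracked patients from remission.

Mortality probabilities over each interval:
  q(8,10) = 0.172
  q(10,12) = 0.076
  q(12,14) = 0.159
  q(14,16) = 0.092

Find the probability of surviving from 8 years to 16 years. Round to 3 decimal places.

The overall survival probability is (1 − 0.172) × (1 − 0.076) × (1 − 0.159) × (1 − 0.092).
= 0.828 × 0.924 × 0.841 × 0.908 = 0.584230.

0.584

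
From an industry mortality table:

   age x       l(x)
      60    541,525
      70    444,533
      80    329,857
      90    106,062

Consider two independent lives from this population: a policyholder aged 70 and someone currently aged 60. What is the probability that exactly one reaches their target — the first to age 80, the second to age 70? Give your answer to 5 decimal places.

p₁ = l(80)/l(70) = 329,857/444,533 = 0.742030; p₂ = l(70)/l(60) = 444,533/541,525 = 0.820891.
P(exactly one) = p₁(1−p₂) + (1−p₁)p₂ = 0.132904 + 0.211765 = 0.344670.

0.34467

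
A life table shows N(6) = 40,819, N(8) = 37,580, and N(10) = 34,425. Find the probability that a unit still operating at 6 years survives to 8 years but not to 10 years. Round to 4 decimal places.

This is the probability of reaching 8 but not 10, conditional on being operational at 6: (N(8) − N(10)) / N(6).
= (37,580 − 34,425) / 40,819 = 3,155 / 40,819 = 0.077292.

0.0773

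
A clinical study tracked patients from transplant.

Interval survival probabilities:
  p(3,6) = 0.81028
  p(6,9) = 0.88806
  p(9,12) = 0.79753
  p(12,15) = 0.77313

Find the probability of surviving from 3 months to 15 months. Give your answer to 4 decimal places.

Chaining the interval survival probabilities: 0.81028 × 0.88806 × 0.79753 × 0.77313.
= 0.443687.

0.4437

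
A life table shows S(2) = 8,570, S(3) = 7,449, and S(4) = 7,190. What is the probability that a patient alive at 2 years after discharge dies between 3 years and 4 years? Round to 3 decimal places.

This is the probability of reaching 3 but not 4, conditional on being alive at 2: (S(3) − S(4)) / S(2).
= (7,449 − 7,190) / 8,570 = 259 / 8,570 = 0.030222.

0.030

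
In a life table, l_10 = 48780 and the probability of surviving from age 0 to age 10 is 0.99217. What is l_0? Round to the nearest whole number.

49165

l_0 = l_10 / p = 48780 / 0.99217 = 49165.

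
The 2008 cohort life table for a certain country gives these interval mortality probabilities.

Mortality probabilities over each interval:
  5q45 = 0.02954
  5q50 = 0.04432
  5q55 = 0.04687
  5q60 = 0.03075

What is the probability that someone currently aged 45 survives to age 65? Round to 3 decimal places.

0.857

The overall survival probability is (1 − 0.02954) × (1 − 0.04432) × (1 − 0.04687) × (1 − 0.03075).
= 0.97046 × 0.95568 × 0.95313 × 0.96925 = 0.856797.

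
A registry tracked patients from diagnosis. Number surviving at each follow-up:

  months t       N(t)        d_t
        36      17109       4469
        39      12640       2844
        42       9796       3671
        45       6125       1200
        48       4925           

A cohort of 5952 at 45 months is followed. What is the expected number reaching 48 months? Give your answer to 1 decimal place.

4785.9

The relevant probability is 4925/6125 = 0.804082.
Expected number = 5952 × 0.804082 = 4785.9.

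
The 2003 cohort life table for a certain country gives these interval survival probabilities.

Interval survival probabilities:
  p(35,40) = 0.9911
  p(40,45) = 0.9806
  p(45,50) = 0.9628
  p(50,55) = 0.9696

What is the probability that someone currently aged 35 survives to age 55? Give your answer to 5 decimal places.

Chaining the interval survival probabilities: 0.9911 × 0.9806 × 0.9628 × 0.9696.
= 0.907273.

0.90727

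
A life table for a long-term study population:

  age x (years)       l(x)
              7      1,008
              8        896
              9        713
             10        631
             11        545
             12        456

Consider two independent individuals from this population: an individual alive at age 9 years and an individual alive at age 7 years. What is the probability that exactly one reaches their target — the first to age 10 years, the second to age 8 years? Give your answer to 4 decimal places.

0.2006

p₁ = l(10)/l(9) = 631/713 = 0.884993; p₂ = l(8)/l(7) = 896/1,008 = 0.888889.
P(exactly one) = p₁(1−p₂) + (1−p₁)p₂ = 0.098332 + 0.102228 = 0.200561.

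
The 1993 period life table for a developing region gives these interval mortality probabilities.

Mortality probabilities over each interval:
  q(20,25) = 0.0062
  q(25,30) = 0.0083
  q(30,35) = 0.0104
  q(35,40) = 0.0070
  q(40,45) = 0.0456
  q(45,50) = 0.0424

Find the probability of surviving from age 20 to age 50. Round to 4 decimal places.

0.8851

P(survive 20→50) = (1 − 0.0062) × (1 − 0.0083) × (1 − 0.0104) × (1 − 0.0070) × (1 − 0.0456) × (1 − 0.0424).
= 0.9938 × 0.9917 × 0.9896 × 0.9930 × 0.9544 × 0.9576 = 0.885121.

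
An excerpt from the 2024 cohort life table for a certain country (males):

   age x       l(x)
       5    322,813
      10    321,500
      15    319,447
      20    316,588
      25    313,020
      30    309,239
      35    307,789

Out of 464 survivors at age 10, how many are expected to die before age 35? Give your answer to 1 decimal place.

The relevant probability is 1 − 307,789/321,500 = 0.042647.
Expected number = 464 × 0.042647 = 19.8.

19.8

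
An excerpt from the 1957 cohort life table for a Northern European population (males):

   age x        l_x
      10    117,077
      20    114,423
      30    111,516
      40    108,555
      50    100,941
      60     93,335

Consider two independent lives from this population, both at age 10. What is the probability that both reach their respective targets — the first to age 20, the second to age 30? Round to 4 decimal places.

p₁ = l_20/l_10 = 114,423/117,077 = 0.977331; p₂ = l_30/l_10 = 111,516/117,077 = 0.952501.
P(both) = p₁ × p₂ = 0.977331 × 0.952501 = 0.930909.

0.9309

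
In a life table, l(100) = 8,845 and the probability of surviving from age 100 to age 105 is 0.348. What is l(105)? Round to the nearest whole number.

l(105) = l(100) × p = 8,845 × 0.348 = 3078.

3078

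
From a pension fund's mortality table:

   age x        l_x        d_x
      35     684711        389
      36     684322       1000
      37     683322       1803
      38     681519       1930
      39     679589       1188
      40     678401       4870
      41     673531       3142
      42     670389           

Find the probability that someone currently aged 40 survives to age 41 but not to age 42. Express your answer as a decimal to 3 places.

0.005

We want 1|1q40 = (l_41 − l_42)/l_40.
This is the probability of reaching 41 but not 42, conditional on being alive at 40: (l_41 − l_42) / l_40.
= (673531 − 670389) / 678401 = 3142 / 678401 = 0.004631.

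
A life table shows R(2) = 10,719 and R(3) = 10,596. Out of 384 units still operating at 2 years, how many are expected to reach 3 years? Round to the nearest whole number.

380

The relevant probability is 10,596/10,719 = 0.988525.
Expected number = 384 × 0.988525 = 380.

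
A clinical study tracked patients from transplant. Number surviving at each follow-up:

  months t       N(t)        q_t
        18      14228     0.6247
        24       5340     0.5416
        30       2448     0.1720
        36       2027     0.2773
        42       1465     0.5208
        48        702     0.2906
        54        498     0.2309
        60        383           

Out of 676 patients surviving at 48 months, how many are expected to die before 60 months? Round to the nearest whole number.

The relevant probability is 1 − 383/702 = 0.454416.
Expected number = 676 × 0.454416 = 307.

307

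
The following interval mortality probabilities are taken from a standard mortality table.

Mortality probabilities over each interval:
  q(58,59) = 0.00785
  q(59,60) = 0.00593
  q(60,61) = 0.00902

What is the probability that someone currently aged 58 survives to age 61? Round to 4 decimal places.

The overall survival probability is (1 − 0.00785) × (1 − 0.00593) × (1 − 0.00902).
= 0.99215 × 0.99407 × 0.99098 = 0.977370.

0.9774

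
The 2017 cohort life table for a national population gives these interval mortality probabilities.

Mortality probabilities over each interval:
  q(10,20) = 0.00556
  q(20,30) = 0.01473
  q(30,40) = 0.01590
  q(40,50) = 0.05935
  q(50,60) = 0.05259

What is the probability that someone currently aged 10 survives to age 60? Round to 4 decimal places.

Survival from 10 to 60 is the product of surviving each interval: (1 − 0.00556) × (1 − 0.01473) × (1 − 0.01590) × (1 − 0.05935) × (1 − 0.05259).
= 0.99444 × 0.98527 × 0.98410 × 0.94065 × 0.94741 = 0.859289.

0.8593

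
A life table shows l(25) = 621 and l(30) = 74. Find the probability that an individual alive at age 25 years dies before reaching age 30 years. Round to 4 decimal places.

0.8808

P(die before 30 | alive at 25) = 1 − l(30)/l(25) = 1 − 74/621 = (547)/621 = 0.880837.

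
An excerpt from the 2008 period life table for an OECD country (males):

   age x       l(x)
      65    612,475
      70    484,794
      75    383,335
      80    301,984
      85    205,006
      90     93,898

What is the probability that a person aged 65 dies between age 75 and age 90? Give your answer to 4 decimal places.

0.4726

This is the probability of reaching 75 but not 90, conditional on being alive at 65: (l(75) − l(90)) / l(65).
= (383,335 − 93,898) / 612,475 = 289,437 / 612,475 = 0.472569.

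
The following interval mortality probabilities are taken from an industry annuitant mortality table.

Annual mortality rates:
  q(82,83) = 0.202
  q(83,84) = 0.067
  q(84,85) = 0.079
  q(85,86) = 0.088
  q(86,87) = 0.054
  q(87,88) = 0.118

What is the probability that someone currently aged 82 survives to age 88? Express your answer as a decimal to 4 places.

Survival from 82 to 88 is the product of surviving each interval: (1 − 0.202) × (1 − 0.067) × (1 − 0.079) × (1 − 0.088) × (1 − 0.054) × (1 − 0.118).
= 0.798 × 0.933 × 0.921 × 0.912 × 0.946 × 0.882 = 0.521794.

0.5218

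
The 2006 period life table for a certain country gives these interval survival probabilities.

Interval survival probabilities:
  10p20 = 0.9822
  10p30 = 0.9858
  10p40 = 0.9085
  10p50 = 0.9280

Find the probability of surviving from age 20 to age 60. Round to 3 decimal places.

0.816

Survival from 20 to 60 is the product of surviving each interval: 0.9822 × 0.9858 × 0.9085 × 0.9280.
= 0.816322.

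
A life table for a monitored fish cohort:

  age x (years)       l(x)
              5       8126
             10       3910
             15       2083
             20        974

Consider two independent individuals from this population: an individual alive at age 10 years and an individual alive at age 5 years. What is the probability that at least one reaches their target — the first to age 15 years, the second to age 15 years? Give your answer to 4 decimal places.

0.6525

p₁ = l(15)/l(10) = 2083/3910 = 0.532737; p₂ = l(15)/l(5) = 2083/8126 = 0.256338.
P(at least one) = 1 − (1−p₁)(1−p₂) = 1 − 0.467263 × 0.743662 = 0.652514.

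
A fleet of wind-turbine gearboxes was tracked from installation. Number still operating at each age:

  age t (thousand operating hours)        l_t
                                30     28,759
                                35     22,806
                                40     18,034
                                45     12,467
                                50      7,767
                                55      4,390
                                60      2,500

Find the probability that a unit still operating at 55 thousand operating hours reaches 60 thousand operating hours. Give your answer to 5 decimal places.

0.56948

The conditional survival probability is l_60/l_55 = 2,500/4,390 = 0.569476.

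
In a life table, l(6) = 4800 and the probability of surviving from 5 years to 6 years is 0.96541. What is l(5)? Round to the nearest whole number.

l(5) = l(6) / p = 4800 / 0.96541 = 4972.

4972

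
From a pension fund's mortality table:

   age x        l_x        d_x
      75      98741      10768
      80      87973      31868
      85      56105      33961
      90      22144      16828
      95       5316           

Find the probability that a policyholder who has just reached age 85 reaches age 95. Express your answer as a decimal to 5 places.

0.09475

The conditional survival probability is l_95/l_85 = 5316/56105 = 0.094751.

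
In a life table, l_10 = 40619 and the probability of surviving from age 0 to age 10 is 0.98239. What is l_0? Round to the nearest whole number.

41347

l_0 = l_10 / p = 40619 / 0.98239 = 41347.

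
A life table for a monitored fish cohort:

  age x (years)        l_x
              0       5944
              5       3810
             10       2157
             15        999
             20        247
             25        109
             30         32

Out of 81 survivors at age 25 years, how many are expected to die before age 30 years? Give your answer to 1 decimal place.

The relevant probability is 1 − 32/109 = 0.706422.
Expected number = 81 × 0.706422 = 57.2.

57.2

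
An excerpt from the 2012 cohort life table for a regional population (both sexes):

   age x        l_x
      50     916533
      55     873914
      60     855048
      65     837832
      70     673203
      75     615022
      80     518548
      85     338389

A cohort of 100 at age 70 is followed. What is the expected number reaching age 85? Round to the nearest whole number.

The relevant probability is 338389/673203 = 0.502655.
Expected number = 100 × 0.502655 = 50.

50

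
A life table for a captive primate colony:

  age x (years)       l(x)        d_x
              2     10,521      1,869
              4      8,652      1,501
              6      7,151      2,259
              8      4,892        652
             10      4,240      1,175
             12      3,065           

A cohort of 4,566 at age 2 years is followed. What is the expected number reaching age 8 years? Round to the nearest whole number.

2123

The relevant probability is 4,892/10,521 = 0.464975.
Expected number = 4,566 × 0.464975 = 2123.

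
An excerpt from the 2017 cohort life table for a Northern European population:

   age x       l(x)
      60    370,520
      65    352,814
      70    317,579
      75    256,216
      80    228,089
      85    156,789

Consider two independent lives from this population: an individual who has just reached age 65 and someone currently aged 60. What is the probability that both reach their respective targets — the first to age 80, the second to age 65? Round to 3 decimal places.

p₁ = l(80)/l(65) = 228,089/352,814 = 0.646485; p₂ = l(65)/l(60) = 352,814/370,520 = 0.952213.
P(both) = p₁ × p₂ = 0.646485 × 0.952213 = 0.615591.

0.616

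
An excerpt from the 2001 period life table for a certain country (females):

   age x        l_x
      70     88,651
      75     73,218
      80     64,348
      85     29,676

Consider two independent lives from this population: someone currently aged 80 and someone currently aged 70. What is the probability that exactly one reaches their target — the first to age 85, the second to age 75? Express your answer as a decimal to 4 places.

p₁ = l_85/l_80 = 29,676/64,348 = 0.461180; p₂ = l_75/l_70 = 73,218/88,651 = 0.825913.
P(exactly one) = p₁(1−p₂) + (1−p₁)p₂ = 0.080285 + 0.445018 = 0.525304.

0.5253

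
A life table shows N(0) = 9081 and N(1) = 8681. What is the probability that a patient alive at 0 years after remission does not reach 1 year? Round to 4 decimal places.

P(die before 1 | alive at 0) = 1 − N(1)/N(0) = 1 − 8681/9081 = (400)/9081 = 0.044048.

0.0440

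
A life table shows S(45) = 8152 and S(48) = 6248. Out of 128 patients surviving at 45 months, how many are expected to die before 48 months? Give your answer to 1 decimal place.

29.9

The relevant probability is 1 − 6248/8152 = 0.233562.
Expected number = 128 × 0.233562 = 29.9.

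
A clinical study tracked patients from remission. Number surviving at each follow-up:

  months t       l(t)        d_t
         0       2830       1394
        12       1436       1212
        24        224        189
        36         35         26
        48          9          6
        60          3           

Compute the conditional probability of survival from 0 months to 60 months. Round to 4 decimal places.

0.0011

The conditional survival probability is l(60)/l(0) = 3/2830 = 0.001060.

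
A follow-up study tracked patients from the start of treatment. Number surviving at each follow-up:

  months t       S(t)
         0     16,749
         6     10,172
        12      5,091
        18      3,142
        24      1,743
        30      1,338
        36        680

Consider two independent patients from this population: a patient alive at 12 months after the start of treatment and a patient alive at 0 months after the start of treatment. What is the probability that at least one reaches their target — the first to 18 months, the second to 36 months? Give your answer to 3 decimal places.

p₁ = S(18)/S(12) = 3,142/5,091 = 0.617168; p₂ = S(36)/S(0) = 680/16,749 = 0.040599.
P(at least one) = 1 − (1−p₁)(1−p₂) = 1 − 0.382832 × 0.959401 = 0.632711.

0.633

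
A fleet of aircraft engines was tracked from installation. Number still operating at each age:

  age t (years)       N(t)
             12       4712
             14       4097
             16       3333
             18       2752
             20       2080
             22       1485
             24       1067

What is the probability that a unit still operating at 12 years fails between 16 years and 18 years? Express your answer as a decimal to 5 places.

This is the probability of reaching 16 but not 18, conditional on being operational at 12: (N(16) − N(18)) / N(12).
= (3333 − 2752) / 4712 = 581 / 4712 = 0.123302.

0.12330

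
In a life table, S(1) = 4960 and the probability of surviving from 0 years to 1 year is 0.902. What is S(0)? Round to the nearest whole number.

S(0) = S(1) / p = 4960 / 0.902 = 5499.

5499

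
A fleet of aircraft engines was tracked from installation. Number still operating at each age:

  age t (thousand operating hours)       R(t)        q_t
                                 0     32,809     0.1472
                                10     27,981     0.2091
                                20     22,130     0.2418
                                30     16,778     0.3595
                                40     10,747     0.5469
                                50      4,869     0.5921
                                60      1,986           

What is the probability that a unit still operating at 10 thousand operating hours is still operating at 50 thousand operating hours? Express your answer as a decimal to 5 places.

The conditional survival probability is R(50)/R(10) = 4,869/27,981 = 0.174011.

0.17401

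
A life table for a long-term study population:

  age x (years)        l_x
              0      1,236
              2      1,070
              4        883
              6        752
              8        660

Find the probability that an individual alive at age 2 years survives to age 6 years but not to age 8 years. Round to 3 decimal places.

0.086

This is the probability of reaching 6 but not 8, conditional on being alive at 2: (l_6 − l_8) / l_2.
= (752 − 660) / 1,070 = 92 / 1,070 = 0.085981.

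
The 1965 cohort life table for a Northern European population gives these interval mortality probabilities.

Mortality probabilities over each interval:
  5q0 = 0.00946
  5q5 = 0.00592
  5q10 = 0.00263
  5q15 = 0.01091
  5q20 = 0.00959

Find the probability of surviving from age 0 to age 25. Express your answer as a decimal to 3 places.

0.962

25p0 = (1 − 0.00946) × (1 − 0.00592) × (1 − 0.00263) × (1 − 0.01091) × (1 − 0.00959).
= 0.99054 × 0.99408 × 0.99737 × 0.98909 × 0.99041 = 0.962056.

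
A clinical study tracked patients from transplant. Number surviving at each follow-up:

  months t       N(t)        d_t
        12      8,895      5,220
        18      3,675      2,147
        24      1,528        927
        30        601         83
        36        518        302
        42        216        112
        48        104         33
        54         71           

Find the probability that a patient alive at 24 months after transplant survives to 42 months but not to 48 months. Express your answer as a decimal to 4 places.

0.0733

This is the probability of reaching 42 but not 48, conditional on being alive at 24: (N(42) − N(48)) / N(24).
= (216 − 104) / 1,528 = 112 / 1,528 = 0.073298.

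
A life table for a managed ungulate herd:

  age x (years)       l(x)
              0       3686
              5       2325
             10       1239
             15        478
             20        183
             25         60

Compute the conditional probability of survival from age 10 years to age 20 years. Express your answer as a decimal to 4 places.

The conditional survival probability is l(20)/l(10) = 183/1239 = 0.147700.

0.1477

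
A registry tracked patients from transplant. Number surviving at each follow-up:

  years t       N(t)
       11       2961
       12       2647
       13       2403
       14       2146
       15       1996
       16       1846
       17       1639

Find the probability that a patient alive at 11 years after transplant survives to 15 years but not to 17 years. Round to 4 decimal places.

This is the probability of reaching 15 but not 17, conditional on being alive at 11: (N(15) − N(17)) / N(11).
= (1996 − 1639) / 2961 = 357 / 2961 = 0.120567.

0.1206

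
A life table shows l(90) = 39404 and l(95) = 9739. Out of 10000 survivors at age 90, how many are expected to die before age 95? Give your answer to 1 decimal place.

7528.4

The relevant probability is 1 − 9739/39404 = 0.752842.
Expected number = 10000 × 0.752842 = 7528.4.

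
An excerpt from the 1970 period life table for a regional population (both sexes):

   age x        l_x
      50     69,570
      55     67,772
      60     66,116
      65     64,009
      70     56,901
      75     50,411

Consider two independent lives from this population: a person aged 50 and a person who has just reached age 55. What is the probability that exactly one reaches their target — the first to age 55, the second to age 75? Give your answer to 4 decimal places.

p₁ = l_55/l_50 = 67,772/69,570 = 0.974156; p₂ = l_75/l_55 = 50,411/67,772 = 0.743832.
P(exactly one) = p₁(1−p₂) + (1−p₁)p₂ = 0.249548 + 0.019224 = 0.268771.

0.2688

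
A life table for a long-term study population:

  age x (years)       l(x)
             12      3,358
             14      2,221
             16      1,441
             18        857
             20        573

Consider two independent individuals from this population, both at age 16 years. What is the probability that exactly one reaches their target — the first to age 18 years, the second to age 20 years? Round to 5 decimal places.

0.51939

p₁ = l(18)/l(16) = 857/1,441 = 0.594726; p₂ = l(20)/l(16) = 573/1,441 = 0.397641.
P(exactly one) = p₁(1−p₂) + (1−p₁)p₂ = 0.358239 + 0.161154 = 0.519392.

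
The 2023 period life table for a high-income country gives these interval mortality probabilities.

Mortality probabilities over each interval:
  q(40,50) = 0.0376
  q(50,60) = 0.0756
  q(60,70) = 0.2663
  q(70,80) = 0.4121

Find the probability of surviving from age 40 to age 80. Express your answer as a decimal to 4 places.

0.3837

Survival from 40 to 80 is the product of surviving each interval: (1 − 0.0376) × (1 − 0.0756) × (1 − 0.2663) × (1 − 0.4121).
= 0.9624 × 0.9244 × 0.7337 × 0.5879 = 0.383740.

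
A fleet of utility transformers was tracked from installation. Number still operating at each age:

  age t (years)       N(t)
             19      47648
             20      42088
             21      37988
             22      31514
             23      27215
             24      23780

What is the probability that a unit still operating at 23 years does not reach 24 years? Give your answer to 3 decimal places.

0.126

P(fail before 24 | operational at 23) = 1 − N(24)/N(23) = 1 − 23780/27215 = (3435)/27215 = 0.126217.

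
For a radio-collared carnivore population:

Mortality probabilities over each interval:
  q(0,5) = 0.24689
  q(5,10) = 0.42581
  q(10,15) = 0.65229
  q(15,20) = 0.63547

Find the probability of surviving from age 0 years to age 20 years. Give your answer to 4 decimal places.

P(survive 0→20) = (1 − 0.24689) × (1 − 0.42581) × (1 − 0.65229) × (1 − 0.63547).
= 0.75311 × 0.57419 × 0.34771 × 0.36453 = 0.054811.

0.0548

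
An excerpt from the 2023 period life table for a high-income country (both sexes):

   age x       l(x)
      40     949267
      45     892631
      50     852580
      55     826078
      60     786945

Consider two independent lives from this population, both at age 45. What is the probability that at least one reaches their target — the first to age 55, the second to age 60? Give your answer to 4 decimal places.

p₁ = l(55)/l(45) = 826078/892631 = 0.925442; p₂ = l(60)/l(45) = 786945/892631 = 0.881602.
P(at least one) = 1 − (1−p₁)(1−p₂) = 1 − 0.074558 × 0.118398 = 0.991172.

0.9912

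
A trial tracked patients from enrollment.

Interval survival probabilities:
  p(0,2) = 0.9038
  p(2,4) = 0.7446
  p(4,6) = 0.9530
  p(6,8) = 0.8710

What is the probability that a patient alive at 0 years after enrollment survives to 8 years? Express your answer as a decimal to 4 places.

0.5586

P(survive 0→8) = 0.9038 × 0.7446 × 0.9530 × 0.8710.
= 0.558607.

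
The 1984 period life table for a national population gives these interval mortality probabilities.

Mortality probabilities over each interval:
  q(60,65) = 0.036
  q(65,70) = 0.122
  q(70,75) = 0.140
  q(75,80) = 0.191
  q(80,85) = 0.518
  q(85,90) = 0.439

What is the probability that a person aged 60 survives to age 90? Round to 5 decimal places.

0.15923

Chaining the interval survival probabilities: (1 − 0.036) × (1 − 0.122) × (1 − 0.140) × (1 − 0.191) × (1 − 0.518) × (1 − 0.439).
= 0.964 × 0.878 × 0.860 × 0.809 × 0.482 × 0.561 = 0.159231.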